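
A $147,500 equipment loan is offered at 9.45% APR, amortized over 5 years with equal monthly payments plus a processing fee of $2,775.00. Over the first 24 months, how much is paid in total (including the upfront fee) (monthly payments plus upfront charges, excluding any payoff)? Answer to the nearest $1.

At 9.45% the monthly rate is 0.0078750, so the payment is 147,500 × 0.0078750 / (1 − 1.0078750^−60) = $3,094.17.
Total outlay = 24 × $3,094.17 + $2,775.00 = $77,035.08.

$77,035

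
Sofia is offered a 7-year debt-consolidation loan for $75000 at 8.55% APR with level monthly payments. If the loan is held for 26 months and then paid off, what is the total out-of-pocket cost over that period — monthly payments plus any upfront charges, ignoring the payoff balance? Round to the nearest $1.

$30,930

Monthly rate = 8.55%/12 = 0.0071250; payment = 75,000 × 0.0071250 / (1 − (1+0.0071250)^−84) = $1,189.62.
Total outlay = 26 × $1,189.62 = $30,930.12.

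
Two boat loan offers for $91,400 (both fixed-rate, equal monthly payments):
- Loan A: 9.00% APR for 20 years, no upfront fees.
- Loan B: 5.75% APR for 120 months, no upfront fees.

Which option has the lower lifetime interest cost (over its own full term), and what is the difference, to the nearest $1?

Loan B by $76,969

Loan A: at 9.00% the monthly rate is 0.0075000, so the payment is 91,400 × 0.0075000 / (1 − 1.0075000^−240) = $822.35.
Total interest on Loan A = 240 × $822.35 − $91,400 = $105,964.00.
Loan B: monthly rate = 5.75%/12 = 0.0047917; payment = 91,400 × 0.0047917 / (1 − (1+0.0047917)^−120) = $1,003.29.
Total interest on Loan B = 120 × $1,003.29 − $91,400 = $28,994.80.
Loan B is lower by $76,969.20.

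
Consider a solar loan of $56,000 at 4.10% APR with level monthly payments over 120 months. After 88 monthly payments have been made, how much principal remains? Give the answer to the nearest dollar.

$17,239

With monthly rate i = 4.1%/12 = 0.0034167, the balance after k of n payments is P · [(1+i)^n − (1+i)^k] / [(1+i)^n − 1].
(1+0.0034167)^120 = 1.50576515 and (1+0.0034167)^88 = 1.35006696, so the balance is 56,000 × (1.50576515 − 1.35006696) / (1.50576515 − 1) = $17,239.42.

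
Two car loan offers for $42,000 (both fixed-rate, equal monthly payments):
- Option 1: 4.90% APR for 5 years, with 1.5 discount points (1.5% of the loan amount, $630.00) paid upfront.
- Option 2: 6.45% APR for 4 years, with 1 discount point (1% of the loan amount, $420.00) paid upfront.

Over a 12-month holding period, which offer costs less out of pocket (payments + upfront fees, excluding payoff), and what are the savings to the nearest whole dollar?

Option 1: at 4.90% the monthly rate is 0.0040833, so the payment is 42,000 × 0.0040833 / (1 − 1.0040833^−60) = $790.67.
Option 2: at 6.45% the monthly rate is 0.0053750, so the payment is 42,000 × 0.0053750 / (1 − 1.0053750^−48) = $995.06.
Over 12 months: Option 1 costs 12 × $790.67 + $630.00 = $10,118.04; Option 2 costs 12 × $995.06 + $420.00 = $12,360.72.
Option 1 is cheaper by $12,360.72 − $10,118.04 = $2,242.68.

Option 1 by $2,243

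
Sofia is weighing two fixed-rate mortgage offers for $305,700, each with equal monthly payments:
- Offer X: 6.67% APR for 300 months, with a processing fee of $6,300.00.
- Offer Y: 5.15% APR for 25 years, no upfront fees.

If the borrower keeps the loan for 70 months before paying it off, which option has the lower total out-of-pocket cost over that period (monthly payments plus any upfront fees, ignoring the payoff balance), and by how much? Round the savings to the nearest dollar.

Offer X: at 6.67% the monthly rate is 0.0055583, so the payment is 305,700 × 0.0055583 / (1 − 1.0055583^−300) = $2,096.70.
Offer Y: monthly rate = 5.15%/12 = 0.0042917; payment = 305,700 × 0.0042917 / (1 − (1+0.0042917)^−300) = $1,813.91.
Over 70 months: Offer X costs 70 × $2,096.70 + $6,300.00 = $153,069.00; Offer Y costs 70 × $1,813.91 = $126,973.70.
Offer Y is cheaper by $153,069.00 − $126,973.70 = $26,095.30.

Offer Y by $26,095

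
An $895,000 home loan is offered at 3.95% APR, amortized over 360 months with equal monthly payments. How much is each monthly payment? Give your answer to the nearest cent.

$4,247.11

At 3.95% the monthly rate is 0.0032917, so the payment is 895,000 × 0.0032917 / (1 − 1.0032917^−360) = $4,247.11.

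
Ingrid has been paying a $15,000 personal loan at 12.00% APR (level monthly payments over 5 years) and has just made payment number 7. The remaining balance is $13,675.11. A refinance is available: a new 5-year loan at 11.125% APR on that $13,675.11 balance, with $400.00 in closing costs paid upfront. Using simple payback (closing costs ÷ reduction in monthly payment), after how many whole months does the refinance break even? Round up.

Current payment = 15,000 × 12%/12 / (1 − (1+0.0100000)^−60) = $333.67.
Refinanced payment = 13,675.11 × 0.0092708 / (1 − (1+0.0092708)^−60) = $298.18.
Monthly savings = $333.67 − $298.18 = $35.49.
Break-even = $400.00 / $35.49 = 11.27 → 12 months.

12 months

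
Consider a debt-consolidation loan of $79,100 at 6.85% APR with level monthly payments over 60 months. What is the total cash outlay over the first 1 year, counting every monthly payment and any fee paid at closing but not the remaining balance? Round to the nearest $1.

At 6.85% the monthly rate is 0.0057083, so the payment is 79,100 × 0.0057083 / (1 − 1.0057083^−60) = $1,560.68.
Total outlay = 12 × $1,560.68 = $18,728.16.

$18,728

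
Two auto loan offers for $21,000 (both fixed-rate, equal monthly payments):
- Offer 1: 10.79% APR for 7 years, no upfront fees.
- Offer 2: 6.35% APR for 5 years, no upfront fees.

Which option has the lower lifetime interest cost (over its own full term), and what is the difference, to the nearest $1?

Offer 1: at 10.79% the monthly rate is 0.0089917, so the payment is 21,000 × 0.0089917 / (1 − 1.0089917^−84) = $357.26.
Total interest on Offer 1 = 84 × $357.26 − $21,000 = $9,009.84.
Offer 2: at 6.35% the monthly rate is 0.0052917, so the payment is 21,000 × 0.0052917 / (1 − 1.0052917^−60) = $409.42.
Total interest on Offer 2 = 60 × $409.42 − $21,000 = $3,565.20.
Offer 2 is lower by $5,444.64.

Offer 2 by $5,445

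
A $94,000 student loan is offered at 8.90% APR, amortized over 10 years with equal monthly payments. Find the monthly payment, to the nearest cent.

At 8.90% the monthly rate is 0.0074167, so the payment is 94,000 × 0.0074167 / (1 − 1.0074167^−120) = $1,185.67.

$1,185.67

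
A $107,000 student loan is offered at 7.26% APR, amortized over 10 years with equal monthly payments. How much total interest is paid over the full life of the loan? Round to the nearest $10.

At 7.26% the monthly rate is 0.0060500, so the payment is 107,000 × 0.0060500 / (1 − 1.0060500^−120) = $1,256.75.
Total paid = 120 × $1,256.75 = $150,810.00; interest = $150,810.00 − $107,000 = $43,810.00.

$43,810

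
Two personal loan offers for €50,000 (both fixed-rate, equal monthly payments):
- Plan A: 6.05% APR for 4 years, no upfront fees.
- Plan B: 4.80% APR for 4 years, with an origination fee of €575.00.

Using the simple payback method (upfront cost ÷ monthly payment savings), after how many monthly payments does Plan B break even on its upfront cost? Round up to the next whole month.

21 months

Plan A: monthly rate = 6.05%/12 = 0.0050417; payment = 50,000 × 0.0050417 / (1 − (1+0.0050417)^−48) = €1,175.40.
Plan B: at 4.80% the monthly rate is 0.0040000, so the payment is 50,000 × 0.0040000 / (1 − 1.0040000^−48) = €1,146.94.
Monthly savings = €1,175.40 − €1,146.94 = €28.46.
Break-even = €575.00 / €28.46 = 20.20 → 21 months.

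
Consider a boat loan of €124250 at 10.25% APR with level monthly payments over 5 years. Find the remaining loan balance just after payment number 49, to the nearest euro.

With monthly rate i = 10.25%/12 = 0.0085417, the balance after k of n payments is P · [(1+i)^n − (1+i)^k] / [(1+i)^n − 1].
(1+0.0085417)^60 = 1.66583014 and (1+0.0085417)^49 = 1.51704484, so the balance is 124,250 × (1.66583014 − 1.51704484) / (1.66583014 − 1) = €27,764.70.

€27,765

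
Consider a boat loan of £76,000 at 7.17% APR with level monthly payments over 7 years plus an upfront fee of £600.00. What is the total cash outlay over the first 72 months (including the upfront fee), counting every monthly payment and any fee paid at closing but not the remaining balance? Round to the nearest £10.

At 7.17% the monthly rate is 0.0059750, so the payment is 76,000 × 0.0059750 / (1 − 1.0059750^−84) = £1,153.37.
Total outlay = 72 × £1,153.37 + £600.00 = £83,642.64.

£83,640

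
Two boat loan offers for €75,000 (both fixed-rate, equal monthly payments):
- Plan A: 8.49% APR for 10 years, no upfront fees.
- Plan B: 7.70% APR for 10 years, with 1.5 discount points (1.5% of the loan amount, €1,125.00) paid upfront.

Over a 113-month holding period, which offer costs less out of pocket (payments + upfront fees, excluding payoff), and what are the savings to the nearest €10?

Plan B by €2,420

Plan A: monthly rate = 8.49%/12 = 0.0070750; payment = 75,000 × 0.0070750 / (1 − (1+0.0070750)^−120) = €929.49.
Plan B: at 7.70% the monthly rate is 0.0064167, so the payment is 75,000 × 0.0064167 / (1 − 1.0064167^−120) = €898.11.
Over 113 months: Plan A costs 113 × €929.49 = €105,032.37; Plan B costs 113 × €898.11 + €1,125.00 = €102,611.43.
Plan B is cheaper by €105,032.37 − €102,611.43 = €2,420.94.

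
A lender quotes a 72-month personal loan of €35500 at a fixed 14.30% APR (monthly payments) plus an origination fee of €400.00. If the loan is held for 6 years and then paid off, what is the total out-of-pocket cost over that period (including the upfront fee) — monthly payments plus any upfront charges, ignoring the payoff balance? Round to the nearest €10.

Monthly rate = 14.3%/12 = 0.0119167; payment = 35,500 × 0.0119167 / (1 − (1+0.0119167)^−72) = €737.22.
Total outlay = 72 × €737.22 + €400.00 = €53,479.84.

€53,480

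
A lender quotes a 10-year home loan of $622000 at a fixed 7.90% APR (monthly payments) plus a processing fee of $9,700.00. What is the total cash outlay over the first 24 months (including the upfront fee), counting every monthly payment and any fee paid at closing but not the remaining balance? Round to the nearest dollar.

$190,030

At 7.90% the monthly rate is 0.0065833, so the payment is 622,000 × 0.0065833 / (1 − 1.0065833^−120) = $7,513.75.
Total outlay = 24 × $7,513.75 + $9,700.00 = $190,030.00.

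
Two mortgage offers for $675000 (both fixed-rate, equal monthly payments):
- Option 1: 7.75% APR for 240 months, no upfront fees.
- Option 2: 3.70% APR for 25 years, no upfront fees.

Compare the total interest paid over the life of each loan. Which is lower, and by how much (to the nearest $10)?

Option 2 by $294,320

Option 1: monthly rate = 7.75%/12 = 0.0064583; payment = 675,000 × 0.0064583 / (1 − (1+0.0064583)^−240) = $5,541.40.
Total interest on Option 1 = 240 × $5,541.40 − $675,000 = $654,936.00.
Option 2: monthly rate = 3.7%/12 = 0.0030833; payment = 675,000 × 0.0030833 / (1 − (1+0.0030833)^−300) = $3,452.04.
Total interest on Option 2 = 300 × $3,452.04 − $675,000 = $360,612.00.
Option 2 is lower by $294,324.00.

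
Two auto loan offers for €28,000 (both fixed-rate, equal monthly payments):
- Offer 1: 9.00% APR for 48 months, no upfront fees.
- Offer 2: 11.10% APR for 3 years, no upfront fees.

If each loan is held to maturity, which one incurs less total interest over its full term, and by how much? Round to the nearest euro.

Offer 1: monthly rate = 9%/12 = 0.0075000; payment = 28,000 × 0.0075000 / (1 − (1+0.0075000)^−48) = €696.78.
Total interest on Offer 1 = 48 × €696.78 − €28,000 = €5,445.44.
Offer 2: at 11.10% the monthly rate is 0.0092500, so the payment is 28,000 × 0.0092500 / (1 − 1.0092500^−36) = €918.01.
Total interest on Offer 2 = 36 × €918.01 − €28,000 = €5,048.36.
Offer 2 is lower by €397.08.

Offer 2 by €397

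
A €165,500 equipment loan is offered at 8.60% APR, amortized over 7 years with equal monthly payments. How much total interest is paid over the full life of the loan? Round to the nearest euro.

€55,359

Monthly rate = 8.6%/12 = 0.0071667; payment = 165,500 × 0.0071667 / (1 − (1+0.0071667)^−84) = €2,629.27.
Total paid = 84 × €2,629.27 = €220,858.68; interest = €220,858.68 − €165,500 = €55,358.68.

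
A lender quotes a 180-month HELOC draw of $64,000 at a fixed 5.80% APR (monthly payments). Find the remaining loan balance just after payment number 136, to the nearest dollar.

With monthly rate i = 5.8%/12 = 0.0048333, the balance after k of n payments is P · [(1+i)^n − (1+i)^k] / [(1+i)^n − 1].
(1+0.0048333)^180 = 2.38191372 and (1+0.0048333)^136 = 1.92658668, so the balance is 64,000 × (2.38191372 − 1.92658668) / (2.38191372 − 1) = $21,087.37.

$21,087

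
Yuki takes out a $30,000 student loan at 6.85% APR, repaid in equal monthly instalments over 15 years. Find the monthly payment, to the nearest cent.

$267.14

At 6.85% the monthly rate is 0.0057083, so the payment is 30,000 × 0.0057083 / (1 − 1.0057083^−180) = $267.14.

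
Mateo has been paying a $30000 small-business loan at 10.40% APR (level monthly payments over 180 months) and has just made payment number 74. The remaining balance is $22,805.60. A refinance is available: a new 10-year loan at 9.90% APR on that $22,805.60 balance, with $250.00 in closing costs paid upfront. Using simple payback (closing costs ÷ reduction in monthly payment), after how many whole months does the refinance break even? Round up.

9 months

Current payment = 30,000 × 10.4%/12 / (1 − (1+0.0086667)^−180) = $329.76.
Refinanced payment = 22,805.60 × 0.0082500 / (1 − (1+0.0082500)^−120) = $300.12.
Monthly savings = $329.76 − $300.12 = $29.64.
Break-even = $250.00 / $29.64 = 8.43 → 9 months.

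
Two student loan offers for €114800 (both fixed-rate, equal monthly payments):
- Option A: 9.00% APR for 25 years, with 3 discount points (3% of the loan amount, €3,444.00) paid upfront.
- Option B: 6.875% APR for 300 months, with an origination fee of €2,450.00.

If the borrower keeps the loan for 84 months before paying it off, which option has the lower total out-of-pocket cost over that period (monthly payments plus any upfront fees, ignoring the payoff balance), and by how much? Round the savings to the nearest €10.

Option A: monthly rate = 9%/12 = 0.0075000; payment = 114,800 × 0.0075000 / (1 − (1+0.0075000)^−300) = €963.40.
Option B: monthly rate = 6.875%/12 = 0.0057292; payment = 114,800 × 0.0057292 / (1 − (1+0.0057292)^−300) = €802.25.
Over 84 months: Option A costs 84 × €963.40 + €3,444.00 = €84,369.60; Option B costs 84 × €802.25 + €2,450.00 = €69,839.00.
Option B is cheaper by €84,369.60 − €69,839.00 = €14,530.60.

Option B by €14,530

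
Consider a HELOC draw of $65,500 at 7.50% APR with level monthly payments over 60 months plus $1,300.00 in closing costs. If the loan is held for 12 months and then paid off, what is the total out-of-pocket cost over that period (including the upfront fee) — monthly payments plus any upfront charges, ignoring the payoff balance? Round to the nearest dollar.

At 7.50% the monthly rate is 0.0062500, so the payment is 65,500 × 0.0062500 / (1 − 1.0062500^−60) = $1,312.49.
Total outlay = 12 × $1,312.49 + $1,300.00 = $17,049.88.

$17,050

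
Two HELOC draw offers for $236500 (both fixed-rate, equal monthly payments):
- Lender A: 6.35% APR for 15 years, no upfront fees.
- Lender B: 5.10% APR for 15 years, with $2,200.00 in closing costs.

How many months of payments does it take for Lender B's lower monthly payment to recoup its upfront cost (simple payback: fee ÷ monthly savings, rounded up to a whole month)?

14 months

Lender A: at 6.35% the monthly rate is 0.0052917, so the payment is 236,500 × 0.0052917 / (1 − 1.0052917^−180) = $2,040.72.
Lender B: monthly rate = 5.1%/12 = 0.0042500; payment = 236,500 × 0.0042500 / (1 − (1+0.0042500)^−180) = $1,882.57.
Monthly savings = $2,040.72 − $1,882.57 = $158.15.
Break-even = $2,200.00 / $158.15 = 13.91 → 14 months.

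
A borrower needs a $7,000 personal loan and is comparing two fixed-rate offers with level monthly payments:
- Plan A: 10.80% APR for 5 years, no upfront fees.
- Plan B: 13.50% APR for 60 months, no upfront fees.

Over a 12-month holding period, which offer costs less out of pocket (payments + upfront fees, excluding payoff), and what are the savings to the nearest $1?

Plan A: at 10.80% the monthly rate is 0.0090000, so the payment is 7,000 × 0.0090000 / (1 − 1.0090000^−60) = $151.50.
Plan B: monthly rate = 13.5%/12 = 0.0112500; payment = 7,000 × 0.0112500 / (1 − (1+0.0112500)^−60) = $161.07.
Over 12 months: Plan A costs 12 × $151.50 = $1,818.00; Plan B costs 12 × $161.07 = $1,932.84.
Plan A is cheaper by $1,932.84 − $1,818.00 = $114.84.

Plan A by $115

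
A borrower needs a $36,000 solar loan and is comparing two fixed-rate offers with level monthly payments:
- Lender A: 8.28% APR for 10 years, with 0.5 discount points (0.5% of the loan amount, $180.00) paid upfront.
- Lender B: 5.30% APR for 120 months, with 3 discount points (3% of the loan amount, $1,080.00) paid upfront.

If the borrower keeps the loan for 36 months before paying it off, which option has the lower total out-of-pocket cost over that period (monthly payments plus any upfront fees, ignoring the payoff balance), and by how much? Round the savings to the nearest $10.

Lender B by $1,080

Lender A: at 8.28% the monthly rate is 0.0069000, so the payment is 36,000 × 0.0069000 / (1 − 1.0069000^−120) = $442.12.
Lender B: monthly rate = 5.3%/12 = 0.0044167; payment = 36,000 × 0.0044167 / (1 − (1+0.0044167)^−120) = $387.14.
Over 36 months: Lender A costs 36 × $442.12 + $180.00 = $16,096.32; Lender B costs 36 × $387.14 + $1,080.00 = $15,017.04.
Lender B is cheaper by $16,096.32 − $15,017.04 = $1,079.28.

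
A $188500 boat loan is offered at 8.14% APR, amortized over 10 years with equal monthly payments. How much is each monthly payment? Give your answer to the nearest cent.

$2,300.99

Monthly rate = 8.14%/12 = 0.0067833; payment = 188,500 × 0.0067833 / (1 − (1+0.0067833)^−120) = $2,300.99.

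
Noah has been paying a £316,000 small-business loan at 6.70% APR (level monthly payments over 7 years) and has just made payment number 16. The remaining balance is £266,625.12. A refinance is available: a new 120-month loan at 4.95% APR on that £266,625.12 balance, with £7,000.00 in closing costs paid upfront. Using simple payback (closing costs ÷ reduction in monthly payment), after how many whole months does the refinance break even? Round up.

Current payment = 316,000 × 6.7%/12 / (1 − (1+0.0055833)^−84) = £4,723.08.
Refinanced payment = 266,625.12 × 0.0041250 / (1 − (1+0.0041250)^−120) = £2,821.46.
Monthly savings = £4,723.08 − £2,821.46 = £1,901.62.
Break-even = £7,000.00 / £1,901.62 = 3.68 → 4 months.

4 months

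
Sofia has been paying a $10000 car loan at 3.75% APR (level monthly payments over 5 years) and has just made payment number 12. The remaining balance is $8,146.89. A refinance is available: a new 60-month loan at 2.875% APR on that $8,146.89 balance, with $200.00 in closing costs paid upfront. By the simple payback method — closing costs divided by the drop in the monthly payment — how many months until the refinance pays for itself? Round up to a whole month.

6 months

Current payment = 10,000 × 3.75%/12 / (1 − (1+0.0031250)^−60) = $183.04.
Refinanced payment = 8,146.89 × 0.0023958 / (1 − (1+0.0023958)^−60) = $145.94.
Monthly savings = $183.04 − $145.94 = $37.10.
Break-even = $200.00 / $37.10 = 5.39 → 6 months.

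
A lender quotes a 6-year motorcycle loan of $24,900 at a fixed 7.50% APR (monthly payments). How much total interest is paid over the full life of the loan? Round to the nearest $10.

At 7.50% the monthly rate is 0.0062500, so the payment is 24,900 × 0.0062500 / (1 − 1.0062500^−72) = $430.52.
Total paid = 72 × $430.52 = $30,997.44; interest = $30,997.44 − $24,900 = $6,097.44.

$6,100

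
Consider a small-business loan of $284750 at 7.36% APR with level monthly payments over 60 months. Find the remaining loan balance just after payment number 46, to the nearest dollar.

$76,071

With monthly rate i = 7.36%/12 = 0.0061333, the balance after k of n payments is P · [(1+i)^n − (1+i)^k] / [(1+i)^n − 1].
(1+0.0061333)^60 = 1.44321904 and (1+0.0061333)^46 = 1.32481344, so the balance is 284,750 × (1.44321904 − 1.32481344) / (1.44321904 − 1) = $76,070.73.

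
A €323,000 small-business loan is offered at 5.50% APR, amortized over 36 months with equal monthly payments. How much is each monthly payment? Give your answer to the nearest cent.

Monthly rate = 5.5%/12 = 0.0045833; payment = 323,000 × 0.0045833 / (1 − (1+0.0045833)^−36) = €9,753.28.

€9,753.28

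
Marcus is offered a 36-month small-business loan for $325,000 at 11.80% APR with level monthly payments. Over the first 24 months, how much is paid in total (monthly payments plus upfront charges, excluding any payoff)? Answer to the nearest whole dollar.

$258,327

At 11.80% the monthly rate is 0.0098333, so the payment is 325,000 × 0.0098333 / (1 − 1.0098333^−36) = $10,763.63.
Total outlay = 24 × $10,763.63 = $258,327.12.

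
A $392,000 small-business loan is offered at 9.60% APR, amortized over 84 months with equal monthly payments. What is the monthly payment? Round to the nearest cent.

Monthly rate = 9.6%/12 = 0.0080000; payment = 392,000 × 0.0080000 / (1 − (1+0.0080000)^−84) = $6,426.93.

$6,426.93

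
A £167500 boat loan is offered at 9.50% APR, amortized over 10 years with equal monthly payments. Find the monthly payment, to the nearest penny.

£2,167.41

Monthly rate = 9.5%/12 = 0.0079167; payment = 167,500 × 0.0079167 / (1 − (1+0.0079167)^−120) = £2,167.41.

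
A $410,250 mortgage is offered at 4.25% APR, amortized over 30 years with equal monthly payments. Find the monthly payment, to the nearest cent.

Monthly rate = 4.25%/12 = 0.0035417; payment = 410,250 × 0.0035417 / (1 − (1+0.0035417)^−360) = $2,018.18.

$2,018.18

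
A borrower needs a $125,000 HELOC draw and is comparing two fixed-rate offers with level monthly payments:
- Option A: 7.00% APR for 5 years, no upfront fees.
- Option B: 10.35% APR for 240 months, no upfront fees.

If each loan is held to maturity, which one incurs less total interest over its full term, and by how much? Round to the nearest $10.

Option A by $147,990

Option A: at 7.00% the monthly rate is 0.0058333, so the payment is 125,000 × 0.0058333 / (1 − 1.0058333^−60) = $2,475.15.
Total interest on Option A = 60 × $2,475.15 − $125,000 = $23,509.00.
Option B: monthly rate = 10.35%/12 = 0.0086250; payment = 125,000 × 0.0086250 / (1 − (1+0.0086250)^−240) = $1,235.41.
Total interest on Option B = 240 × $1,235.41 − $125,000 = $171,498.40.
Option A is lower by $147,989.40.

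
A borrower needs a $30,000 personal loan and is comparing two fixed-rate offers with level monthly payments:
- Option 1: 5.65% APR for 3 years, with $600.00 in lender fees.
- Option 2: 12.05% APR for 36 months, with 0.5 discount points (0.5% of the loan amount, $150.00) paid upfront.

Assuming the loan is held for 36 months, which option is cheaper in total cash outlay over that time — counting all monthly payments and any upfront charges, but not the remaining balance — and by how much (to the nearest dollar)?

Option 1: at 5.65% the monthly rate is 0.0047083, so the payment is 30,000 × 0.0047083 / (1 − 1.0047083^−36) = $907.91.
Option 2: at 12.05% the monthly rate is 0.0100417, so the payment is 30,000 × 0.0100417 / (1 − 1.0100417^−36) = $997.15.
Over 36 months: Option 1 costs 36 × $907.91 + $600.00 = $33,284.76; Option 2 costs 36 × $997.15 + $150.00 = $36,047.40.
Option 1 is cheaper by $36,047.40 − $33,284.76 = $2,762.64.

Option 1 by $2,763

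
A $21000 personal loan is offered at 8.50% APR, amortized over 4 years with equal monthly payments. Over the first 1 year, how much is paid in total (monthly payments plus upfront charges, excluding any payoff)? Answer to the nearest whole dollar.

Monthly rate = 8.5%/12 = 0.0070833; payment = 21,000 × 0.0070833 / (1 − (1+0.0070833)^−48) = $517.61.
Total outlay = 12 × $517.61 = $6,211.32.

$6,211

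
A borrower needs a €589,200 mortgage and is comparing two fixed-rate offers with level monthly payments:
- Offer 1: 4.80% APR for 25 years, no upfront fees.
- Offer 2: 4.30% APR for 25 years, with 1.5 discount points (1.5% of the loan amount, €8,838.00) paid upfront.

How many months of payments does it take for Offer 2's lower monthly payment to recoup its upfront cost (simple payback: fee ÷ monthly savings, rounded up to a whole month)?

Offer 1: monthly rate = 4.8%/12 = 0.0040000; payment = 589,200 × 0.0040000 / (1 − (1+0.0040000)^−300) = €3,376.10.
Offer 2: monthly rate = 4.3%/12 = 0.0035833; payment = 589,200 × 0.0035833 / (1 − (1+0.0035833)^−300) = €3,208.44.
Monthly savings = €3,376.10 − €3,208.44 = €167.66.
Break-even = €8,838.00 / €167.66 = 52.71 → 53 months.

53 months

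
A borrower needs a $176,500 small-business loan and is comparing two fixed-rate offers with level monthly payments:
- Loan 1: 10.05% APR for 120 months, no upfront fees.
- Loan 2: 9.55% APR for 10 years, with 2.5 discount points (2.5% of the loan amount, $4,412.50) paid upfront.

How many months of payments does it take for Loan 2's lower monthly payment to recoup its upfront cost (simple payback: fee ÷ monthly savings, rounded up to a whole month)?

Loan 1: monthly rate = 10.05%/12 = 0.0083750; payment = 176,500 × 0.0083750 / (1 − (1+0.0083750)^−120) = $2,337.35.
Loan 2: at 9.55% the monthly rate is 0.0079583, so the payment is 176,500 × 0.0079583 / (1 − 1.0079583^−120) = $2,288.70.
Monthly savings = $2,337.35 − $2,288.70 = $48.65.
Break-even = $4,412.50 / $48.65 = 90.70 → 91 months.

91 months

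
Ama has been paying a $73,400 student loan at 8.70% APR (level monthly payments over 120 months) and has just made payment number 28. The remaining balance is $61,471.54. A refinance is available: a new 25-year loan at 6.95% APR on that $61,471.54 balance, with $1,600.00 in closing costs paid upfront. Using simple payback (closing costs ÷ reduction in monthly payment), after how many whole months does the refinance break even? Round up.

4 months

Current payment = 73,400 × 8.7%/12 / (1 − (1+0.0072500)^−120) = $917.92.
Refinanced payment = 61,471.54 × 0.0057917 / (1 − (1+0.0057917)^−300) = $432.51.
Monthly savings = $917.92 − $432.51 = $485.41.
Break-even = $1,600.00 / $485.41 = 3.30 → 4 months.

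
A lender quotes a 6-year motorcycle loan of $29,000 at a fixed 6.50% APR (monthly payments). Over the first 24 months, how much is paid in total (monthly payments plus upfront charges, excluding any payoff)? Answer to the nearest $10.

$11,700

Monthly rate = 6.5%/12 = 0.0054167; payment = 29,000 × 0.0054167 / (1 − (1+0.0054167)^−72) = $487.49.
Total outlay = 24 × $487.49 = $11,699.76.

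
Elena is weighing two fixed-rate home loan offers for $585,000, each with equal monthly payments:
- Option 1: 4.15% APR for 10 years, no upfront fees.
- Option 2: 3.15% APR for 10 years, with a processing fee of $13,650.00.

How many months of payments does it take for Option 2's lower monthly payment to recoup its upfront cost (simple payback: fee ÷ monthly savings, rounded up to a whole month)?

50 months

Option 1: monthly rate = 4.15%/12 = 0.0034583; payment = 585,000 × 0.0034583 / (1 − (1+0.0034583)^−120) = $5,964.63.
Option 2: at 3.15% the monthly rate is 0.0026250, so the payment is 585,000 × 0.0026250 / (1 − 1.0026250^−120) = $5,689.40.
Monthly savings = $5,964.63 − $5,689.40 = $275.23.
Break-even = $13,650.00 / $275.23 = 49.59 → 50 months.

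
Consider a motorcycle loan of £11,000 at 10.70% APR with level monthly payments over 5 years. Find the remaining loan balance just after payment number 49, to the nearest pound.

£2,478

With monthly rate i = 10.7%/12 = 0.0089167, the balance after k of n payments is P · [(1+i)^n − (1+i)^k] / [(1+i)^n − 1].
(1+0.0089167)^60 = 1.70340447 and (1+0.0089167)^49 = 1.54493254, so the balance is 11,000 × (1.70340447 − 1.54493254) / (1.70340447 − 1) = £2,478.22.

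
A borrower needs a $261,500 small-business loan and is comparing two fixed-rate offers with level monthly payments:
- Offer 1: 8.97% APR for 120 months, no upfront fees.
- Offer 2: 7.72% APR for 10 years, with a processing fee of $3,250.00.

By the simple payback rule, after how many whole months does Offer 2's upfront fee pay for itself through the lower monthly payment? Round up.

Offer 1: monthly rate = 8.97%/12 = 0.0074750; payment = 261,500 × 0.0074750 / (1 − (1+0.0074750)^−120) = $3,308.33.
Offer 2: at 7.72% the monthly rate is 0.0064333, so the payment is 261,500 × 0.0064333 / (1 − 1.0064333^−120) = $3,134.16.
Monthly savings = $3,308.33 − $3,134.16 = $174.17.
Break-even = $3,250.00 / $174.17 = 18.66 → 19 months.

19 months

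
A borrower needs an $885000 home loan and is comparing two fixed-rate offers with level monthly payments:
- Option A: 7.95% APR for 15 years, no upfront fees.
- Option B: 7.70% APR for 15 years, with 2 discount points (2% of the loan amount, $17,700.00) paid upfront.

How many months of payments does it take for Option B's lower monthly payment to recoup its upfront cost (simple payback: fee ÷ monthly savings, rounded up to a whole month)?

140 months

Option A: monthly rate = 7.95%/12 = 0.0066250; payment = 885,000 × 0.0066250 / (1 − (1+0.0066250)^−180) = $8,432.00.
Option B: monthly rate = 7.7%/12 = 0.0064167; payment = 885,000 × 0.0064167 / (1 − (1+0.0064167)^−180) = $8,304.96.
Monthly savings = $8,432.00 − $8,304.96 = $127.04.
Break-even = $17,700.00 / $127.04 = 139.33 → 140 months.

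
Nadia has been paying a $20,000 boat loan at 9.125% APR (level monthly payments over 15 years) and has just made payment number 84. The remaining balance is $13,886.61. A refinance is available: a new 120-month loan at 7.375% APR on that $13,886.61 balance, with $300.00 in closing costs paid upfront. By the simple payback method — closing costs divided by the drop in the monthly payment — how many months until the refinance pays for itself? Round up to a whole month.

8 months

Current payment = 20,000 × 9.125%/12 / (1 − (1+0.0076042)^−180) = $204.34.
Refinanced payment = 13,886.61 × 0.0061458 / (1 − (1+0.0061458)^−120) = $163.93.
Monthly savings = $204.34 − $163.93 = $40.41.
Break-even = $300.00 / $40.41 = 7.42 → 8 months.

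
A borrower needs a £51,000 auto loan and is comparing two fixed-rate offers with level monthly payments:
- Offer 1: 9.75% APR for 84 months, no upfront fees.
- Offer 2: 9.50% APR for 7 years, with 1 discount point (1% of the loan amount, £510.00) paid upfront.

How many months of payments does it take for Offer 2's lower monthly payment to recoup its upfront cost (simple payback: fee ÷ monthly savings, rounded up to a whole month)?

78 months

Offer 1: at 9.75% the monthly rate is 0.0081250, so the payment is 51,000 × 0.0081250 / (1 − 1.0081250^−84) = £840.09.
Offer 2: at 9.50% the monthly rate is 0.0079167, so the payment is 51,000 × 0.0079167 / (1 − 1.0079167^−84) = £833.54.
Monthly savings = £840.09 − £833.54 = £6.55.
Break-even = £510.00 / £6.55 = 77.86 → 78 months.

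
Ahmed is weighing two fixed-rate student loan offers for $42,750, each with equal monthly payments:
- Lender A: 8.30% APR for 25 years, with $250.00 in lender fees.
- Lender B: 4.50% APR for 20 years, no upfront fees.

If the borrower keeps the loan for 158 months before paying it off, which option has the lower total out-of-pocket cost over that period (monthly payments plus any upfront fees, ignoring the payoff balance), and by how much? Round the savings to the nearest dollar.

Lender B by $10,999

Lender A: monthly rate = 8.3%/12 = 0.0069167; payment = 42,750 × 0.0069167 / (1 − (1+0.0069167)^−300) = $338.49.
Lender B: at 4.50% the monthly rate is 0.0037500, so the payment is 42,750 × 0.0037500 / (1 − 1.0037500^−240) = $270.46.
Over 158 months: Lender A costs 158 × $338.49 + $250.00 = $53,731.42; Lender B costs 158 × $270.46 = $42,732.68.
Lender B is cheaper by $53,731.42 − $42,732.68 = $10,998.74.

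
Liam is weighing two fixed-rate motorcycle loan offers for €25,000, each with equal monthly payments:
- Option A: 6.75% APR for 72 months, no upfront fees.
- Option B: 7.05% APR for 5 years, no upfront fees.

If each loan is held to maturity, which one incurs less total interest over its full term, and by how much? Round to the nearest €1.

Option A: at 6.75% the monthly rate is 0.0056250, so the payment is 25,000 × 0.0056250 / (1 − 1.0056250^−72) = €423.23.
Total interest on Option A = 72 × €423.23 − €25,000 = €5,472.56.
Option B: at 7.05% the monthly rate is 0.0058750, so the payment is 25,000 × 0.0058750 / (1 − 1.0058750^−60) = €495.62.
Total interest on Option B = 60 × €495.62 − €25,000 = €4,737.20.
Option B is lower by €735.36.

Option B by €735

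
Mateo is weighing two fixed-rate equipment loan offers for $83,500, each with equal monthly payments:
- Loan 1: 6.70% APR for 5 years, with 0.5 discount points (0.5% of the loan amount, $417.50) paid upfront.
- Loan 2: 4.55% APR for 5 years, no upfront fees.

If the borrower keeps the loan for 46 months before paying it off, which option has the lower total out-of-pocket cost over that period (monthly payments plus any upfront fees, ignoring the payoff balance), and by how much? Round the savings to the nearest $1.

Loan 2 by $4,236

Loan 1: at 6.70% the monthly rate is 0.0055833, so the payment is 83,500 × 0.0055833 / (1 − 1.0055833^−60) = $1,641.61.
Loan 2: at 4.55% the monthly rate is 0.0037917, so the payment is 83,500 × 0.0037917 / (1 − 1.0037917^−60) = $1,558.59.
Over 46 months: Loan 1 costs 46 × $1,641.61 + $417.50 = $75,931.56; Loan 2 costs 46 × $1,558.59 = $71,695.14.
Loan 2 is cheaper by $75,931.56 − $71,695.14 = $4,236.42.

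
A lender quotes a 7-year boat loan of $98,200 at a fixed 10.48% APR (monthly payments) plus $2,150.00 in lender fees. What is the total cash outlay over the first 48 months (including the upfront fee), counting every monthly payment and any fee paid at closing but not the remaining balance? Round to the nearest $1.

At 10.48% the monthly rate is 0.0087333, so the payment is 98,200 × 0.0087333 / (1 − 1.0087333^−84) = $1,654.69.
Total outlay = 48 × $1,654.69 + $2,150.00 = $81,575.12.

$81,575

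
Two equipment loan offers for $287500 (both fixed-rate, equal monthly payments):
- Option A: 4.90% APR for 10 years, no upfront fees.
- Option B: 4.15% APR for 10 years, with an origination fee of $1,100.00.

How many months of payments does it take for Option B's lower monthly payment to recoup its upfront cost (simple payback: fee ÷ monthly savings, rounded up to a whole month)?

Option A: at 4.90% the monthly rate is 0.0040833, so the payment is 287,500 × 0.0040833 / (1 − 1.0040833^−120) = $3,035.35.
Option B: at 4.15% the monthly rate is 0.0034583, so the payment is 287,500 × 0.0034583 / (1 − 1.0034583^−120) = $2,931.34.
Monthly savings = $3,035.35 − $2,931.34 = $104.01.
Break-even = $1,100.00 / $104.01 = 10.58 → 11 months.

11 months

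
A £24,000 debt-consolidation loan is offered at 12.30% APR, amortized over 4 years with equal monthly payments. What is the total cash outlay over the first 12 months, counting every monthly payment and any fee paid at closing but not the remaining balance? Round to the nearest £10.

£7,630

At 12.30% the monthly rate is 0.0102500, so the payment is 24,000 × 0.0102500 / (1 − 1.0102500^−48) = £635.55.
Total outlay = 12 × £635.55 = £7,626.60.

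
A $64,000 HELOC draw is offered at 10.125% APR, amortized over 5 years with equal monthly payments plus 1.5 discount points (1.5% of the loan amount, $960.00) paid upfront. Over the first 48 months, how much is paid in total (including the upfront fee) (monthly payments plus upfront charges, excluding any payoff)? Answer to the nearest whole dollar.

At 10.125% the monthly rate is 0.0084375, so the payment is 64,000 × 0.0084375 / (1 − 1.0084375^−60) = $1,363.75.
Total outlay = 48 × $1,363.75 + $960.00 = $66,420.00.

$66,420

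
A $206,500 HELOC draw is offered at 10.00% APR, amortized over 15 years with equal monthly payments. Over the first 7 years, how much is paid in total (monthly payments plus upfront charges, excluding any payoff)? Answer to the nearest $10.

Monthly rate = 10%/12 = 0.0083333; payment = 206,500 × 0.0083333 / (1 − (1+0.0083333)^−180) = $2,219.06.
Total outlay = 84 × $2,219.06 = $186,401.04.

$186,400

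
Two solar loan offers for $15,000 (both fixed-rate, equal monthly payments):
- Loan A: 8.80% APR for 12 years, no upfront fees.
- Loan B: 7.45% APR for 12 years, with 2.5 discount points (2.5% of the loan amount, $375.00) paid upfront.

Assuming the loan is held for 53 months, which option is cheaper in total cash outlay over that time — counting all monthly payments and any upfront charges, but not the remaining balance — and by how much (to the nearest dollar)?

Loan A: monthly rate = 8.8%/12 = 0.0073333; payment = 15,000 × 0.0073333 / (1 − (1+0.0073333)^−144) = $169.02.
Loan B: at 7.45% the monthly rate is 0.0062083, so the payment is 15,000 × 0.0062083 / (1 − 1.0062083^−144) = $157.88.
Over 53 months: Loan A costs 53 × $169.02 = $8,958.06; Loan B costs 53 × $157.88 + $375.00 = $8,742.64.
Loan B is cheaper by $8,958.06 − $8,742.64 = $215.42.

Loan B by $215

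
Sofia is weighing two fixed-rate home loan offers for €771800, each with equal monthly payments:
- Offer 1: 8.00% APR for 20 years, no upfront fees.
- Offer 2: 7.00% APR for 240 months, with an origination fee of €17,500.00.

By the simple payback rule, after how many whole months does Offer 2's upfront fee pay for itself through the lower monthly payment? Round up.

Offer 1: monthly rate = 8%/12 = 0.0066667; payment = 771,800 × 0.0066667 / (1 − (1+0.0066667)^−240) = €6,455.64.
Offer 2: monthly rate = 7%/12 = 0.0058333; payment = 771,800 × 0.0058333 / (1 − (1+0.0058333)^−240) = €5,983.76.
Monthly savings = €6,455.64 − €5,983.76 = €471.88.
Break-even = €17,500.00 / €471.88 = 37.09 → 38 months.

38 months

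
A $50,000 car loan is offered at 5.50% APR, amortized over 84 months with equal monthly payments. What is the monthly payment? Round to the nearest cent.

$718.50

Monthly rate = 5.5%/12 = 0.0045833; payment = 50,000 × 0.0045833 / (1 − (1+0.0045833)^−84) = $718.50.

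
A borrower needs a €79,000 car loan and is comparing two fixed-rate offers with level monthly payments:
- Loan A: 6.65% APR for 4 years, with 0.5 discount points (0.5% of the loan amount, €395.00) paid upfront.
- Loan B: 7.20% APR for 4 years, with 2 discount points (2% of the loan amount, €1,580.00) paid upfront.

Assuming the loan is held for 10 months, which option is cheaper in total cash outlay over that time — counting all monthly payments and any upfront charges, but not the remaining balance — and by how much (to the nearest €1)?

Loan A: monthly rate = 6.65%/12 = 0.0055417; payment = 79,000 × 0.0055417 / (1 − (1+0.0055417)^−48) = €1,878.95.
Loan B: at 7.20% the monthly rate is 0.0060000, so the payment is 79,000 × 0.0060000 / (1 − 1.0060000^−48) = €1,899.09.
Over 10 months: Loan A costs 10 × €1,878.95 + €395.00 = €19,184.50; Loan B costs 10 × €1,899.09 + €1,580.00 = €20,570.90.
Loan A is cheaper by €20,570.90 − €19,184.50 = €1,386.40.

Loan A by €1,386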